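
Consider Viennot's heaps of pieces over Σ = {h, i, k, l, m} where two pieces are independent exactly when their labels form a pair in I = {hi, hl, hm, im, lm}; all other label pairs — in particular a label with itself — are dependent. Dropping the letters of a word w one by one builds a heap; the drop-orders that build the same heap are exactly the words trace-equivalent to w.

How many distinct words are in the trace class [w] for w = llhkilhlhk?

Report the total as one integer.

drop 0:l onto floor
drop 1:l onto {0:l}
drop 2:h onto floor
drop 3:k onto {1:l, 2:h}
drop 4:i onto {3:k}
drop 5:l onto {4:i}
drop 6:h onto {3:k}
drop 7:l onto {5:l}
drop 8:h onto {6:h}
drop 9:k onto {7:l, 8:h}
ground layer = {0:l, 2:h}
drop-orders for the pieces not yet dropped (sum over which currently-grounded one goes next):
  1 to go: {9} 1
  2 to go: {7,9} 1  {8,9} 1
  3 to go: {5,7,9} 1  {6,8,9} 1  {7,8,9} 2
  4 to go: {4,5,7,9} 1  {5,7,8,9} 3  {6,7,8,9} 3
  5 to go: {4,5,7,8,9} 4  {5,6,7,8,9} 6
  6 to go: {4,5,6,7,8,9} 10
  7 to go: {3,4,5,6,7,8,9} 10
  8 to go: {1,3,4,5,6,7,8,9} 10  {2,3,4,5,6,7,8,9} 10
  if 0:l drops first: 20 orders
  if 2:h drops first: 10 orders
heap linearizations: 30

30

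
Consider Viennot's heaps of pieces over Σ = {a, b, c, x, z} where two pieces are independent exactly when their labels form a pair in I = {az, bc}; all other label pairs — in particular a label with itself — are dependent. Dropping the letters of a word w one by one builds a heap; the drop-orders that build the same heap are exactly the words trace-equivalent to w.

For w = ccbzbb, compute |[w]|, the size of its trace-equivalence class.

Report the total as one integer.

3

drop 0:c onto floor
drop 1:c onto {0:c}
drop 2:b onto floor
drop 3:z onto {1:c, 2:b}
drop 4:b onto {3:z}
drop 5:b onto {4:b}
ground layer = {0:c, 2:b}
drop-orders for the pieces not yet dropped (sum over which currently-grounded one goes next):
  1 to go: {5} 1
  2 to go: {4,5} 1
  3 to go: {3,4,5} 1
  4 to go: {1,3,4,5} 1  {2,3,4,5} 1
  if 0:c drops first: 2 orders
  if 2:b drops first: 1 orders
heap linearizations: 3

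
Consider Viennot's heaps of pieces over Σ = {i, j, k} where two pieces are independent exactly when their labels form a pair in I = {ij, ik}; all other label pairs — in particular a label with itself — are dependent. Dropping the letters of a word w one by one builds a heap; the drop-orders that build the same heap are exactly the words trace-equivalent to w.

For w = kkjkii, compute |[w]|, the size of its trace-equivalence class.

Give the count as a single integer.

piece 0:k — minimal
piece 1:k rests on {0:k}
piece 2:j rests on {1:k}
piece 3:k rests on {2:j}
piece 4:i — minimal
piece 5:i rests on {4:i}
minimal pieces: {0:k, 4:i}
ways to finish when only these pieces remain (= sum over removing one remaining piece with nothing left below it):
  1 left: {3}→1  {5}→1
  2 left: {2,3}→1  {3,5}→2  {4,5}→1
  3 left: {1,2,3}→1  {2,3,5}→3  {3,4,5}→3
  4 left: {0,1,2,3}→1  {1,2,3,5}→4  {2,3,4,5}→6
  placing 0:k first → 10 extensions
  placing 4:i first → 5 extensions
total linear extensions = 15

15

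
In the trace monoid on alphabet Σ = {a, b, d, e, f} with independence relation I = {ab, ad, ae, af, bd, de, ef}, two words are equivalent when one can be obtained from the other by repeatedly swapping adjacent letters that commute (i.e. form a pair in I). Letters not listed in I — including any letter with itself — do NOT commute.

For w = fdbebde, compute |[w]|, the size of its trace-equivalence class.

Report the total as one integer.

0(f) covers ∅
1(d) covers 0:f
2(b) covers 0:f
3(e) covers 2:b
4(b) covers 3:e
5(d) covers 1:d
6(e) covers 4:b
floor of heap: 0:f
completions by unplaced set U, small U first (add the entries for U minus each lowest piece of U):
  |U|=1: {5}:1  {6}:1
  |U|=2: {1,5}:1  {4,6}:1  {5,6}:2
  |U|=3: {1,5,6}:3  {3,4,6}:1  {4,5,6}:3
  |U|=4: {1,4,5,6}:6  {2,3,4,6}:1  {3,4,5,6}:4
  |U|=5: {1,3,4,5,6}:10  {2,3,4,5,6}:5
  start at 0(f): 15

15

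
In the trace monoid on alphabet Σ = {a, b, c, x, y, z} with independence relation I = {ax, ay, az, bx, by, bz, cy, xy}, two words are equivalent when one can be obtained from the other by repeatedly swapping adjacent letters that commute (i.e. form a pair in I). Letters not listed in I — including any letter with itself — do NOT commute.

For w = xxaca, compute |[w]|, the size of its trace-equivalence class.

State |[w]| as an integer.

3

drop 0:x onto floor
drop 1:x onto {0:x}
drop 2:a onto floor
drop 3:c onto {1:x, 2:a}
drop 4:a onto {3:c}
ground layer = {0:x, 2:a}
drop-orders for the pieces not yet dropped (sum over which currently-grounded one goes next):
  1 to go: {4} 1
  2 to go: {3,4} 1
  3 to go: {1,3,4} 1  {2,3,4} 1
  if 0:x drops first: 2 orders
  if 2:a drops first: 1 orders
heap linearizations: 3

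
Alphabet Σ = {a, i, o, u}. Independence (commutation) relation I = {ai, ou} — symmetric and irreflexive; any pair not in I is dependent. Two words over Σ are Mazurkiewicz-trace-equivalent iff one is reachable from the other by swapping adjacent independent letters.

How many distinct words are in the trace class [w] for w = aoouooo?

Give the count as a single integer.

0(a) covers ∅
1(o) covers 0:a
2(o) covers 1:o
3(u) covers 0:a
4(o) covers 2:o
5(o) covers 4:o
6(o) covers 5:o
floor of heap: 0:a
completions by unplaced set U, small U first (add the entries for U minus each lowest piece of U):
  |U|=1: {3}:1  {6}:1
  |U|=2: {3,6}:2  {5,6}:1
  |U|=3: {3,5,6}:3  {4,5,6}:1
  |U|=4: {2,4,5,6}:1  {3,4,5,6}:4
  |U|=5: {1,2,4,5,6}:1  {2,3,4,5,6}:5
  start at 0(a): 6

6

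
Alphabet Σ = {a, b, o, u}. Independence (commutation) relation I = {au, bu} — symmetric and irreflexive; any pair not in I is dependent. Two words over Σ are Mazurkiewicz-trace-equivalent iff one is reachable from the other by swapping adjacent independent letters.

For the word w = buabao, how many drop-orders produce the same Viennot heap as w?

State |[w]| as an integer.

5

0(b) covers ∅
1(u) covers ∅
2(a) covers 0:b
3(b) covers 2:a
4(a) covers 3:b
5(o) covers 1:u, 4:a
floor of heap: 0:b, 1:u
completions by unplaced set U, small U first (add the entries for U minus each lowest piece of U):
  |U|=1: {5}:1
  |U|=2: {1,5}:1  {4,5}:1
  |U|=3: {1,4,5}:2  {3,4,5}:1
  |U|=4: {1,3,4,5}:3  {2,3,4,5}:1
  start at 0(b): 4
  start at 1(u): 1
sum over floor = 5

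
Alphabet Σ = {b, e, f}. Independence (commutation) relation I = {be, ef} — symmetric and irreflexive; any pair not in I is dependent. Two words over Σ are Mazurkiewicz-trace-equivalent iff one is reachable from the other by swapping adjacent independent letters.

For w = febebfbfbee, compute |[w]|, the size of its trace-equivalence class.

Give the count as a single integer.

330

piece 0:f — minimal
piece 1:e — minimal
piece 2:b rests on {0:f}
piece 3:e rests on {1:e}
piece 4:b rests on {2:b}
piece 5:f rests on {4:b}
piece 6:b rests on {5:f}
piece 7:f rests on {6:b}
piece 8:b rests on {7:f}
piece 9:e rests on {3:e}
piece 10:e rests on {9:e}
minimal pieces: {0:f, 1:e}
ways to finish when only these pieces remain (= sum over removing one remaining piece with nothing left below it):
  1 left: {8}→1  {10}→1
  2 left: {7,8}→1  {8,10}→2  {9,10}→1
  3 left: {3,9,10}→1  {6,7,8}→1  {7,8,10}→3  {8,9,10}→3
  4 left: {1,3,9,10}→1  {3,8,9,10}→4  {5,6,7,8}→1  {6,7,8,10}→4  {7,8,9,10}→6
  5 left: {1,3,8,9,10}→5  {3,7,8,9,10}→10  {4,5,6,7,8}→1  {5,6,7,8,10}→5  {6,7,8,9,10}→10
  6 left: {1,3,7,8,9,10}→15  {2,4,5,6,7,8}→1  {3,6,7,8,9,10}→20  {4,5,6,7,8,10}→6  {5,6,7,8,9,10}→15
  7 left: {0,2,4,5,6,7,8}→1  {1,3,6,7,8,9,10}→35  {2,4,5,6,7,8,10}→7  {3,5,6,7,8,9,10}→35  {4,5,6,7,8,9,10}→21
  8 left: {0,2,4,5,6,7,8,10}→8  {1,3,5,6,7,8,9,10}→70  {2,4,5,6,7,8,9,10}→28  {3,4,5,6,7,8,9,10}→56
  9 left: {0,2,4,5,6,7,8,9,10}→36  {1,3,4,5,6,7,8,9,10}→126  {2,3,4,5,6,7,8,9,10}→84
  placing 0:f first → 210 extensions
  placing 1:e first → 120 extensions
total linear extensions = 330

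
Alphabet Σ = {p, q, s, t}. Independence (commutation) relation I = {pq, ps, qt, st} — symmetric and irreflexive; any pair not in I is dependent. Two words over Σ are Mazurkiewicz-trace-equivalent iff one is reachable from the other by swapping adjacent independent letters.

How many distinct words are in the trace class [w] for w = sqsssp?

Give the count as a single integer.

6

piece 0:s — minimal
piece 1:q rests on {0:s}
piece 2:s rests on {1:q}
piece 3:s rests on {2:s}
piece 4:s rests on {3:s}
piece 5:p — minimal
minimal pieces: {0:s, 5:p}
ways to finish when only these pieces remain (= sum over removing one remaining piece with nothing left below it):
  1 left: {4}→1  {5}→1
  2 left: {3,4}→1  {4,5}→2
  3 left: {2,3,4}→1  {3,4,5}→3
  4 left: {1,2,3,4}→1  {2,3,4,5}→4
  placing 0:s first → 5 extensions
  placing 5:p first → 1 extensions
total linear extensions = 6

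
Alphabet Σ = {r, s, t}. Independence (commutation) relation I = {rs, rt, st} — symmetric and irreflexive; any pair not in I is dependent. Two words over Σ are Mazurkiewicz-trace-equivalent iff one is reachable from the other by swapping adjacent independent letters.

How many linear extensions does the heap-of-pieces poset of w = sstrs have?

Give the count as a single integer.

piece 0:s — minimal
piece 1:s rests on {0:s}
piece 2:t — minimal
piece 3:r — minimal
piece 4:s rests on {1:s}
minimal pieces: {0:s, 2:t, 3:r}
ways to finish when only these pieces remain (= sum over removing one remaining piece with nothing left below it):
  1 left: {2}→1  {3}→1  {4}→1
  2 left: {1,4}→1  {2,3}→2  {2,4}→2  {3,4}→2
  3 left: {0,1,4}→1  {1,2,4}→3  {1,3,4}→3  {2,3,4}→6
  placing 0:s first → 12 extensions
  placing 2:t first → 4 extensions
  placing 3:r first → 4 extensions
total linear extensions = 20

20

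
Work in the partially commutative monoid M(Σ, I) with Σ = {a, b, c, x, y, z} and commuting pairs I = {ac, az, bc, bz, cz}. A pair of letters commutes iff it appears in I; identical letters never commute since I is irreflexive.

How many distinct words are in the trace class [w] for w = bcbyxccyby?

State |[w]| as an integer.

3

#0=b has no predecessor
#1=c has no predecessor
#2=b depends on [0:b]
#3=y depends on [1:c, 2:b]
#4=x depends on [3:y]
#5=c depends on [4:x]
#6=c depends on [5:c]
#7=y depends on [6:c]
#8=b depends on [7:y]
#9=y depends on [8:b]
sources: [0:b, 1:c]
N(rest) = Σ N(rest − s) over sources s of rest; N(one piece) = 1:
  size 1 → [9]=1
  size 2 → [8,9]=1
  size 3 → [7,8,9]=1
  size 4 → [6,7,8,9]=1
  size 5 → [5,6,7,8,9]=1
  size 6 → [4,5,6,7,8,9]=1
  size 7 → [3,4,5,6,7,8,9]=1
  size 8 → [1,3,4,5,6,7,8,9]=1  [2,3,4,5,6,7,8,9]=1
  first=0(b) contributes 2
  first=1(c) contributes 1
|[w]| = 3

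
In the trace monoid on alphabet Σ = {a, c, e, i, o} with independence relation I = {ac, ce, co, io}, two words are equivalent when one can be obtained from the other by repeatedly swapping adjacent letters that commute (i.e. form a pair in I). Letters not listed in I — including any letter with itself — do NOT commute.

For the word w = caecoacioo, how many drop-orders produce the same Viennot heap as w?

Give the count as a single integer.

piece 0:c — minimal
piece 1:a — minimal
piece 2:e rests on {1:a}
piece 3:c rests on {0:c}
piece 4:o rests on {2:e}
piece 5:a rests on {4:o}
piece 6:c rests on {3:c}
piece 7:i rests on {5:a, 6:c}
piece 8:o rests on {5:a}
piece 9:o rests on {8:o}
minimal pieces: {0:c, 1:a}
ways to finish when only these pieces remain (= sum over removing one remaining piece with nothing left below it):
  1 left: {7}→1  {9}→1
  2 left: {6,7}→1  {7,9}→2  {8,9}→1
  3 left: {3,6,7}→1  {6,7,9}→3  {7,8,9}→3
  4 left: {0,3,6,7}→1  {3,6,7,9}→4  {5,7,8,9}→3  {6,7,8,9}→6
  5 left: {0,3,6,7,9}→5  {3,6,7,8,9}→10  {4,5,7,8,9}→3  {5,6,7,8,9}→9
  6 left: {0,3,6,7,8,9}→15  {2,4,5,7,8,9}→3  {3,5,6,7,8,9}→19  {4,5,6,7,8,9}→12
  7 left: {0,3,5,6,7,8,9}→34  {1,2,4,5,7,8,9}→3  {2,4,5,6,7,8,9}→15  {3,4,5,6,7,8,9}→31
  8 left: {0,3,4,5,6,7,8,9}→65  {1,2,4,5,6,7,8,9}→18  {2,3,4,5,6,7,8,9}→46
  placing 0:c first → 64 extensions
  placing 1:a first → 111 extensions
total linear extensions = 175

175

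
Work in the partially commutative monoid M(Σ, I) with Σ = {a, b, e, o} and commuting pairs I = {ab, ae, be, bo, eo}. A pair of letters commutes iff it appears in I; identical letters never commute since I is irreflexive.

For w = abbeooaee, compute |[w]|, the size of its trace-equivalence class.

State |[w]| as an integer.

1260

piece 0:a — minimal
piece 1:b — minimal
piece 2:b rests on {1:b}
piece 3:e — minimal
piece 4:o rests on {0:a}
piece 5:o rests on {4:o}
piece 6:a rests on {5:o}
piece 7:e rests on {3:e}
piece 8:e rests on {7:e}
minimal pieces: {0:a, 1:b, 3:e}
ways to finish when only these pieces remain (= sum over removing one remaining piece with nothing left below it):
  1 left: {2}→1  {6}→1  {8}→1
  2 left: {1,2}→1  {2,6}→2  {2,8}→2  {5,6}→1  {6,8}→2  {7,8}→1
  3 left: {1,2,6}→3  {1,2,8}→3  {2,5,6}→3  {2,6,8}→6  {2,7,8}→3  {3,7,8}→1  {4,5,6}→1  {5,6,8}→3  {6,7,8}→3
  4 left: {0,4,5,6}→1  {1,2,5,6}→6  {1,2,6,8}→12  {1,2,7,8}→6  {2,3,7,8}→4  {2,4,5,6}→4  {2,5,6,8}→12  {2,6,7,8}→12  {3,6,7,8}→4  {4,5,6,8}→4  {5,6,7,8}→6
  5 left: {0,2,4,5,6}→5  {0,4,5,6,8}→5  {1,2,3,7,8}→10  {1,2,4,5,6}→10  {1,2,5,6,8}→30  {1,2,6,7,8}→30  {2,3,6,7,8}→20  {2,4,5,6,8}→20  {2,5,6,7,8}→30  {3,5,6,7,8}→10  {4,5,6,7,8}→10
  6 left: {0,1,2,4,5,6}→15  {0,2,4,5,6,8}→30  {0,4,5,6,7,8}→15  {1,2,3,6,7,8}→60  {1,2,4,5,6,8}→60  {1,2,5,6,7,8}→90  {2,3,5,6,7,8}→60  {2,4,5,6,7,8}→60  {3,4,5,6,7,8}→20
  7 left: {0,1,2,4,5,6,8}→105  {0,2,4,5,6,7,8}→105  {0,3,4,5,6,7,8}→35  {1,2,3,5,6,7,8}→210  {1,2,4,5,6,7,8}→210  {2,3,4,5,6,7,8}→140
  placing 0:a first → 560 extensions
  placing 1:b first → 280 extensions
  placing 3:e first → 420 extensions
total linear extensions = 1260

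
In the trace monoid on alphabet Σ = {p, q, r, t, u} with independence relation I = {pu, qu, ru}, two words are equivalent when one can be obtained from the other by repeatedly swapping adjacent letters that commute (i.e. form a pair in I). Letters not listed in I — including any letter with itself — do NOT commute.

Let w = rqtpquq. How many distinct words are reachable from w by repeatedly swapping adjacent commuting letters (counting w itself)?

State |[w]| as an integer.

drop 0:r onto floor
drop 1:q onto {0:r}
drop 2:t onto {1:q}
drop 3:p onto {2:t}
drop 4:q onto {3:p}
drop 5:u onto {2:t}
drop 6:q onto {4:q}
ground layer = {0:r}
drop-orders for the pieces not yet dropped (sum over which currently-grounded one goes next):
  1 to go: {5} 1  {6} 1
  2 to go: {4,6} 1  {5,6} 2
  3 to go: {3,4,6} 1  {4,5,6} 3
  4 to go: {3,4,5,6} 4
  5 to go: {2,3,4,5,6} 4
  if 0:r drops first: 4 orders

4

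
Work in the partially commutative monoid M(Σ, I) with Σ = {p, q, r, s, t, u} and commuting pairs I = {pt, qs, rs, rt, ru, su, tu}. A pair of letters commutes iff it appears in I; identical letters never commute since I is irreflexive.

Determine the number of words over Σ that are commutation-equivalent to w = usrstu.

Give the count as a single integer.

60

piece 0:u — minimal
piece 1:s — minimal
piece 2:r — minimal
piece 3:s rests on {1:s}
piece 4:t rests on {3:s}
piece 5:u rests on {0:u}
minimal pieces: {0:u, 1:s, 2:r}
ways to finish when only these pieces remain (= sum over removing one remaining piece with nothing left below it):
  1 left: {2}→1  {4}→1  {5}→1
  2 left: {0,5}→1  {2,4}→2  {2,5}→2  {3,4}→1  {4,5}→2
  3 left: {0,2,5}→3  {0,4,5}→3  {1,3,4}→1  {2,3,4}→3  {2,4,5}→6  {3,4,5}→3
  4 left: {0,2,4,5}→12  {0,3,4,5}→6  {1,2,3,4}→4  {1,3,4,5}→4  {2,3,4,5}→12
  placing 0:u first → 20 extensions
  placing 1:s first → 30 extensions
  placing 2:r first → 10 extensions
total linear extensions = 60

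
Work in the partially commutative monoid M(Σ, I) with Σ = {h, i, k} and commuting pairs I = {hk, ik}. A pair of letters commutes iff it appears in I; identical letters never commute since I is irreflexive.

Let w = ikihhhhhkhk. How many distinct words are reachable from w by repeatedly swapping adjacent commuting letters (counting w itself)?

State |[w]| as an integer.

165

drop 0:i onto floor
drop 1:k onto floor
drop 2:i onto {0:i}
drop 3:h onto {2:i}
drop 4:h onto {3:h}
drop 5:h onto {4:h}
drop 6:h onto {5:h}
drop 7:h onto {6:h}
drop 8:k onto {1:k}
drop 9:h onto {7:h}
drop 10:k onto {8:k}
ground layer = {0:i, 1:k}
drop-orders for the pieces not yet dropped (sum over which currently-grounded one goes next):
  1 to go: {9} 1  {10} 1
  2 to go: {7,9} 1  {8,10} 1  {9,10} 2
  3 to go: {1,8,10} 1  {6,7,9} 1  {7,9,10} 3  {8,9,10} 3
  4 to go: {1,8,9,10} 4  {5,6,7,9} 1  {6,7,9,10} 4  {7,8,9,10} 6
  5 to go: {1,7,8,9,10} 10  {4,5,6,7,9} 1  {5,6,7,9,10} 5  {6,7,8,9,10} 10
  6 to go: {1,6,7,8,9,10} 20  {3,4,5,6,7,9} 1  {4,5,6,7,9,10} 6  {5,6,7,8,9,10} 15
  7 to go: {1,5,6,7,8,9,10} 35  {2,3,4,5,6,7,9} 1  {3,4,5,6,7,9,10} 7  {4,5,6,7,8,9,10} 21
  8 to go: {0,2,3,4,5,6,7,9} 1  {1,4,5,6,7,8,9,10} 56  {2,3,4,5,6,7,9,10} 8  {3,4,5,6,7,8,9,10} 28
  9 to go: {0,2,3,4,5,6,7,9,10} 9  {1,3,4,5,6,7,8,9,10} 84  {2,3,4,5,6,7,8,9,10} 36
  if 0:i drops first: 120 orders
  if 1:k drops first: 45 orders
heap linearizations: 165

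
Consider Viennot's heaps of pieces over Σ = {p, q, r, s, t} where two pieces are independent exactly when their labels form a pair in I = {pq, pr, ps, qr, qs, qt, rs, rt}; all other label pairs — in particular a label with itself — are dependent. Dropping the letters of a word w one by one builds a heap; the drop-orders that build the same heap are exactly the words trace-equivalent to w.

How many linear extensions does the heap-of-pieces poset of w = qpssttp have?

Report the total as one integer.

21

0(q) covers ∅
1(p) covers ∅
2(s) covers ∅
3(s) covers 2:s
4(t) covers 1:p, 3:s
5(t) covers 4:t
6(p) covers 5:t
floor of heap: 0:q, 1:p, 2:s
completions by unplaced set U, small U first (add the entries for U minus each lowest piece of U):
  |U|=1: {0}:1  {6}:1
  |U|=2: {0,6}:2  {5,6}:1
  |U|=3: {0,5,6}:3  {4,5,6}:1
  |U|=4: {0,4,5,6}:4  {1,4,5,6}:1  {3,4,5,6}:1
  |U|=5: {0,1,4,5,6}:5  {0,3,4,5,6}:5  {1,3,4,5,6}:2  {2,3,4,5,6}:1
  start at 0(q): 3
  start at 1(p): 6
  start at 2(s): 12
sum over floor = 21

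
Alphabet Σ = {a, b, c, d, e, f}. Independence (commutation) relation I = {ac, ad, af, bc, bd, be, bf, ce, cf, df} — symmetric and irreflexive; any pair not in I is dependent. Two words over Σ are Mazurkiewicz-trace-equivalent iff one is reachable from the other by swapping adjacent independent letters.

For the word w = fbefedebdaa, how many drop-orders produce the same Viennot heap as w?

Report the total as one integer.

drop 0:f onto floor
drop 1:b onto floor
drop 2:e onto {0:f}
drop 3:f onto {2:e}
drop 4:e onto {3:f}
drop 5:d onto {4:e}
drop 6:e onto {5:d}
drop 7:b onto {1:b}
drop 8:d onto {6:e}
drop 9:a onto {6:e, 7:b}
drop 10:a onto {9:a}
ground layer = {0:f, 1:b}
drop-orders for the pieces not yet dropped (sum over which currently-grounded one goes next):
  1 to go: {8} 1  {10} 1
  2 to go: {8,10} 2  {9,10} 1
  3 to go: {7,9,10} 1  {8,9,10} 3
  4 to go: {1,7,9,10} 1  {6,8,9,10} 3  {7,8,9,10} 4
  5 to go: {1,7,8,9,10} 5  {5,6,8,9,10} 3  {6,7,8,9,10} 7
  6 to go: {1,6,7,8,9,10} 12  {4,5,6,8,9,10} 3  {5,6,7,8,9,10} 10
  7 to go: {1,5,6,7,8,9,10} 22  {3,4,5,6,8,9,10} 3  {4,5,6,7,8,9,10} 13
  8 to go: {1,4,5,6,7,8,9,10} 35  {2,3,4,5,6,8,9,10} 3  {3,4,5,6,7,8,9,10} 16
  9 to go: {0,2,3,4,5,6,8,9,10} 3  {1,3,4,5,6,7,8,9,10} 51  {2,3,4,5,6,7,8,9,10} 19
  if 0:f drops first: 70 orders
  if 1:b drops first: 22 orders
heap linearizations: 92

92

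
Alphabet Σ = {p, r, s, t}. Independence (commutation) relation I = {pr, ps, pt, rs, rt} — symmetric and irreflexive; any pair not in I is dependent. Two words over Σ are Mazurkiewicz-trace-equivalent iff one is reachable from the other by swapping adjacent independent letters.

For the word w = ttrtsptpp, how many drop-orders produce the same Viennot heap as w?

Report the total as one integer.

504

#0=t has no predecessor
#1=t depends on [0:t]
#2=r has no predecessor
#3=t depends on [1:t]
#4=s depends on [3:t]
#5=p has no predecessor
#6=t depends on [4:s]
#7=p depends on [5:p]
#8=p depends on [7:p]
sources: [0:t, 2:r, 5:p]
N(rest) = Σ N(rest − s) over sources s of rest; N(one piece) = 1:
  size 1 → [2]=1  [6]=1  [8]=1
  size 2 → [2,6]=2  [2,8]=2  [4,6]=1  [6,8]=2  [7,8]=1
  size 3 → [2,4,6]=3  [2,6,8]=6  [2,7,8]=3  [3,4,6]=1  [4,6,8]=3  [5,7,8]=1  [6,7,8]=3
  size 4 → [1,3,4,6]=1  [2,3,4,6]=4  [2,4,6,8]=12  [2,5,7,8]=4  [2,6,7,8]=12  [3,4,6,8]=4  [4,6,7,8]=6  [5,6,7,8]=4
  size 5 → [0,1,3,4,6]=1  [1,2,3,4,6]=5  [1,3,4,6,8]=5  [2,3,4,6,8]=20  [2,4,6,7,8]=30  [2,5,6,7,8]=20  [3,4,6,7,8]=10  [4,5,6,7,8]=10
  size 6 → [0,1,2,3,4,6]=6  [0,1,3,4,6,8]=6  [1,2,3,4,6,8]=30  [1,3,4,6,7,8]=15  [2,3,4,6,7,8]=60  [2,4,5,6,7,8]=60  [3,4,5,6,7,8]=20
  size 7 → [0,1,2,3,4,6,8]=42  [0,1,3,4,6,7,8]=21  [1,2,3,4,6,7,8]=105  [1,3,4,5,6,7,8]=35  [2,3,4,5,6,7,8]=140
  first=0(t) contributes 280
  first=2(r) contributes 56
  first=5(p) contributes 168
|[w]| = 504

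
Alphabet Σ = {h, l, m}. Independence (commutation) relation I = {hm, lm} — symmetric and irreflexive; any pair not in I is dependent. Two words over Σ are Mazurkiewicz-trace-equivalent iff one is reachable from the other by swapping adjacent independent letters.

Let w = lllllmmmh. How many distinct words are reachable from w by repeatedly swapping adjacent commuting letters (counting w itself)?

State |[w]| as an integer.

#0=l has no predecessor
#1=l depends on [0:l]
#2=l depends on [1:l]
#3=l depends on [2:l]
#4=l depends on [3:l]
#5=m has no predecessor
#6=m depends on [5:m]
#7=m depends on [6:m]
#8=h depends on [4:l]
sources: [0:l, 5:m]
N(rest) = Σ N(rest − s) over sources s of rest; N(one piece) = 1:
  size 1 → [7]=1  [8]=1
  size 2 → [4,8]=1  [6,7]=1  [7,8]=2
  size 3 → [3,4,8]=1  [4,7,8]=3  [5,6,7]=1  [6,7,8]=3
  size 4 → [2,3,4,8]=1  [3,4,7,8]=4  [4,6,7,8]=6  [5,6,7,8]=4
  size 5 → [1,2,3,4,8]=1  [2,3,4,7,8]=5  [3,4,6,7,8]=10  [4,5,6,7,8]=10
  size 6 → [0,1,2,3,4,8]=1  [1,2,3,4,7,8]=6  [2,3,4,6,7,8]=15  [3,4,5,6,7,8]=20
  size 7 → [0,1,2,3,4,7,8]=7  [1,2,3,4,6,7,8]=21  [2,3,4,5,6,7,8]=35
  first=0(l) contributes 56
  first=5(m) contributes 28
|[w]| = 84

84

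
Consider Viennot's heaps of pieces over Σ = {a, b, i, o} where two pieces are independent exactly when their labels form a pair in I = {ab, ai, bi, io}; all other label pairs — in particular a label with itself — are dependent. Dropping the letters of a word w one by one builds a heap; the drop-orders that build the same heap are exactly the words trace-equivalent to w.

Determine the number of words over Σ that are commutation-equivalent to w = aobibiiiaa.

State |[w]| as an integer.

1260

#0=a has no predecessor
#1=o depends on [0:a]
#2=b depends on [1:o]
#3=i has no predecessor
#4=b depends on [2:b]
#5=i depends on [3:i]
#6=i depends on [5:i]
#7=i depends on [6:i]
#8=a depends on [1:o]
#9=a depends on [8:a]
sources: [0:a, 3:i]
N(rest) = Σ N(rest − s) over sources s of rest; N(one piece) = 1:
  size 1 → [4]=1  [7]=1  [9]=1
  size 2 → [2,4]=1  [4,7]=2  [4,9]=2  [6,7]=1  [7,9]=2  [8,9]=1
  size 3 → [2,4,7]=3  [2,4,9]=3  [4,6,7]=3  [4,7,9]=6  [4,8,9]=3  [5,6,7]=1  [6,7,9]=3  [7,8,9]=3
  size 4 → [2,4,6,7]=6  [2,4,7,9]=12  [2,4,8,9]=6  [3,5,6,7]=1  [4,5,6,7]=4  [4,6,7,9]=12  [4,7,8,9]=12  [5,6,7,9]=4  [6,7,8,9]=6
  size 5 → [1,2,4,8,9]=6  [2,4,5,6,7]=10  [2,4,6,7,9]=30  [2,4,7,8,9]=30  [3,4,5,6,7]=5  [3,5,6,7,9]=5  [4,5,6,7,9]=20  [4,6,7,8,9]=30  [5,6,7,8,9]=10
  size 6 → [0,1,2,4,8,9]=6  [1,2,4,7,8,9]=36  [2,3,4,5,6,7]=15  [2,4,5,6,7,9]=60  [2,4,6,7,8,9]=90  [3,4,5,6,7,9]=30  [3,5,6,7,8,9]=15  [4,5,6,7,8,9]=60
  size 7 → [0,1,2,4,7,8,9]=42  [1,2,4,6,7,8,9]=126  [2,3,4,5,6,7,9]=105  [2,4,5,6,7,8,9]=210  [3,4,5,6,7,8,9]=105
  size 8 → [0,1,2,4,6,7,8,9]=168  [1,2,4,5,6,7,8,9]=336  [2,3,4,5,6,7,8,9]=420
  first=0(a) contributes 756
  first=3(i) contributes 504
|[w]| = 1260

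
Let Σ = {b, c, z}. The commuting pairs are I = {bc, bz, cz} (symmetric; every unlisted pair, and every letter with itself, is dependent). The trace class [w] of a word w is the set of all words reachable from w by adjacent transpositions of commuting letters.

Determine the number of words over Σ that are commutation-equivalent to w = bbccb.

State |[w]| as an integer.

piece 0:b — minimal
piece 1:b rests on {0:b}
piece 2:c — minimal
piece 3:c rests on {2:c}
piece 4:b rests on {1:b}
minimal pieces: {0:b, 2:c}
ways to finish when only these pieces remain (= sum over removing one remaining piece with nothing left below it):
  1 left: {3}→1  {4}→1
  2 left: {1,4}→1  {2,3}→1  {3,4}→2
  3 left: {0,1,4}→1  {1,3,4}→3  {2,3,4}→3
  placing 0:b first → 6 extensions
  placing 2:c first → 4 extensions
total linear extensions = 10

10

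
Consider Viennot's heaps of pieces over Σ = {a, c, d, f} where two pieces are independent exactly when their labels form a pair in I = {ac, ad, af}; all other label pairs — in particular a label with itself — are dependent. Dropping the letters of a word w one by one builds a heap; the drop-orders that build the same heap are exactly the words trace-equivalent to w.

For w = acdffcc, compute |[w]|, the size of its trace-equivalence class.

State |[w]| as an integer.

drop 0:a onto floor
drop 1:c onto floor
drop 2:d onto {1:c}
drop 3:f onto {2:d}
drop 4:f onto {3:f}
drop 5:c onto {4:f}
drop 6:c onto {5:c}
ground layer = {0:a, 1:c}
drop-orders for the pieces not yet dropped (sum over which currently-grounded one goes next):
  1 to go: {0} 1  {6} 1
  2 to go: {0,6} 2  {5,6} 1
  3 to go: {0,5,6} 3  {4,5,6} 1
  4 to go: {0,4,5,6} 4  {3,4,5,6} 1
  5 to go: {0,3,4,5,6} 5  {2,3,4,5,6} 1
  if 0:a drops first: 1 orders
  if 1:c drops first: 6 orders
heap linearizations: 7

7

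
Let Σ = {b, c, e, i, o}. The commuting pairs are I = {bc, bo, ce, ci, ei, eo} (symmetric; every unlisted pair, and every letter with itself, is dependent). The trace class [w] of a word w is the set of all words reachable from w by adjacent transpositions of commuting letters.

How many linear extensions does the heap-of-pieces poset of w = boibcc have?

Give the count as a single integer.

16

piece 0:b — minimal
piece 1:o — minimal
piece 2:i rests on {0:b, 1:o}
piece 3:b rests on {2:i}
piece 4:c rests on {1:o}
piece 5:c rests on {4:c}
minimal pieces: {0:b, 1:o}
ways to finish when only these pieces remain (= sum over removing one remaining piece with nothing left below it):
  1 left: {3}→1  {5}→1
  2 left: {2,3}→1  {3,5}→2  {4,5}→1
  3 left: {0,2,3}→1  {2,3,5}→3  {3,4,5}→3
  4 left: {0,2,3,5}→4  {2,3,4,5}→6
  placing 0:b first → 6 extensions
  placing 1:o first → 10 extensions
total linear extensions = 16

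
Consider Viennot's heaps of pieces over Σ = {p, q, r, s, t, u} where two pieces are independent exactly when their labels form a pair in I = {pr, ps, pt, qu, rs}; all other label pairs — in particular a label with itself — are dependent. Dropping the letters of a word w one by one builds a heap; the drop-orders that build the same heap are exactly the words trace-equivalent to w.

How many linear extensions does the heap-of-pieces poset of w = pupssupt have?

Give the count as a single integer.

6

#0=p has no predecessor
#1=u depends on [0:p]
#2=p depends on [1:u]
#3=s depends on [1:u]
#4=s depends on [3:s]
#5=u depends on [2:p, 4:s]
#6=p depends on [5:u]
#7=t depends on [5:u]
sources: [0:p]
N(rest) = Σ N(rest − s) over sources s of rest; N(one piece) = 1:
  size 1 → [6]=1  [7]=1
  size 2 → [6,7]=2
  size 3 → [5,6,7]=2
  size 4 → [2,5,6,7]=2  [4,5,6,7]=2
  size 5 → [2,4,5,6,7]=4  [3,4,5,6,7]=2
  size 6 → [2,3,4,5,6,7]=6
  first=0(p) contributes 6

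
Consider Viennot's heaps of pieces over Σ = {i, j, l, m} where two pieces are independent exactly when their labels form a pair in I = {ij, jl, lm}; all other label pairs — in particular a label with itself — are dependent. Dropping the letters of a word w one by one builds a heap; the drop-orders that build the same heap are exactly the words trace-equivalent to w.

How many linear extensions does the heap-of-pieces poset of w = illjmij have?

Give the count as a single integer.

25

drop 0:i onto floor
drop 1:l onto {0:i}
drop 2:l onto {1:l}
drop 3:j onto floor
drop 4:m onto {0:i, 3:j}
drop 5:i onto {2:l, 4:m}
drop 6:j onto {4:m}
ground layer = {0:i, 3:j}
drop-orders for the pieces not yet dropped (sum over which currently-grounded one goes next):
  1 to go: {5} 1  {6} 1
  2 to go: {2,5} 1  {5,6} 2
  3 to go: {1,2,5} 1  {2,5,6} 3  {4,5,6} 2
  4 to go: {1,2,5,6} 4  {2,4,5,6} 5  {3,4,5,6} 2
  5 to go: {1,2,4,5,6} 9  {2,3,4,5,6} 7
  if 0:i drops first: 16 orders
  if 3:j drops first: 9 orders
heap linearizations: 25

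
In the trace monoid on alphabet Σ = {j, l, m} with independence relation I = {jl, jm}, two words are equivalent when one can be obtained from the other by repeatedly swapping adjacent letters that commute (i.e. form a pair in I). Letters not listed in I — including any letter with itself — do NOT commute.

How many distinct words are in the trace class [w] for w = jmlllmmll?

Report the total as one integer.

9

#0=j has no predecessor
#1=m has no predecessor
#2=l depends on [1:m]
#3=l depends on [2:l]
#4=l depends on [3:l]
#5=m depends on [4:l]
#6=m depends on [5:m]
#7=l depends on [6:m]
#8=l depends on [7:l]
sources: [0:j, 1:m]
N(rest) = Σ N(rest − s) over sources s of rest; N(one piece) = 1:
  size 1 → [0]=1  [8]=1
  size 2 → [0,8]=2  [7,8]=1
  size 3 → [0,7,8]=3  [6,7,8]=1
  size 4 → [0,6,7,8]=4  [5,6,7,8]=1
  size 5 → [0,5,6,7,8]=5  [4,5,6,7,8]=1
  size 6 → [0,4,5,6,7,8]=6  [3,4,5,6,7,8]=1
  size 7 → [0,3,4,5,6,7,8]=7  [2,3,4,5,6,7,8]=1
  first=0(j) contributes 1
  first=1(m) contributes 8
|[w]| = 9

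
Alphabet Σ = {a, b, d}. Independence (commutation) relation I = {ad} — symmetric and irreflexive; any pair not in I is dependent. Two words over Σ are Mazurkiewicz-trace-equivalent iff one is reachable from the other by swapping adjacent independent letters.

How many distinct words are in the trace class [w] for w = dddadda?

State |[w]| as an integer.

21

#0=d has no predecessor
#1=d depends on [0:d]
#2=d depends on [1:d]
#3=a has no predecessor
#4=d depends on [2:d]
#5=d depends on [4:d]
#6=a depends on [3:a]
sources: [0:d, 3:a]
N(rest) = Σ N(rest − s) over sources s of rest; N(one piece) = 1:
  size 1 → [5]=1  [6]=1
  size 2 → [3,6]=1  [4,5]=1  [5,6]=2
  size 3 → [2,4,5]=1  [3,5,6]=3  [4,5,6]=3
  size 4 → [1,2,4,5]=1  [2,4,5,6]=4  [3,4,5,6]=6
  size 5 → [0,1,2,4,5]=1  [1,2,4,5,6]=5  [2,3,4,5,6]=10
  first=0(d) contributes 15
  first=3(a) contributes 6
|[w]| = 21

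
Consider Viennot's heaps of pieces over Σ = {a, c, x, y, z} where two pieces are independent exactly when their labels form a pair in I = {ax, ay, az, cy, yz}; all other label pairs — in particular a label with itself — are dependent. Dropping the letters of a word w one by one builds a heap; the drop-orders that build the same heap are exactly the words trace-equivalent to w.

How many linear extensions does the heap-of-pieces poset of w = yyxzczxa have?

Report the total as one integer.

3

drop 0:y onto floor
drop 1:y onto {0:y}
drop 2:x onto {1:y}
drop 3:z onto {2:x}
drop 4:c onto {3:z}
drop 5:z onto {4:c}
drop 6:x onto {5:z}
drop 7:a onto {4:c}
ground layer = {0:y}
drop-orders for the pieces not yet dropped (sum over which currently-grounded one goes next):
  1 to go: {6} 1  {7} 1
  2 to go: {5,6} 1  {6,7} 2
  3 to go: {5,6,7} 3
  4 to go: {4,5,6,7} 3
  5 to go: {3,4,5,6,7} 3
  6 to go: {2,3,4,5,6,7} 3
  if 0:y drops first: 3 orders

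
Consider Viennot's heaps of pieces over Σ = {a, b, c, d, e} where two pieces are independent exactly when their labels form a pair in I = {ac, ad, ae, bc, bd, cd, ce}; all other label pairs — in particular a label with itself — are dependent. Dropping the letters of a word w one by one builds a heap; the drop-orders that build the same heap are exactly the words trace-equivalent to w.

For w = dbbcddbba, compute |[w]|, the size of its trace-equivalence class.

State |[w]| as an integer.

504

piece 0:d — minimal
piece 1:b — minimal
piece 2:b rests on {1:b}
piece 3:c — minimal
piece 4:d rests on {0:d}
piece 5:d rests on {4:d}
piece 6:b rests on {2:b}
piece 7:b rests on {6:b}
piece 8:a rests on {7:b}
minimal pieces: {0:d, 1:b, 3:c}
ways to finish when only these pieces remain (= sum over removing one remaining piece with nothing left below it):
  1 left: {3}→1  {5}→1  {8}→1
  2 left: {3,5}→2  {3,8}→2  {4,5}→1  {5,8}→2  {7,8}→1
  3 left: {0,4,5}→1  {3,4,5}→3  {3,5,8}→6  {3,7,8}→3  {4,5,8}→3  {5,7,8}→3  {6,7,8}→1
  4 left: {0,3,4,5}→4  {0,4,5,8}→4  {2,6,7,8}→1  {3,4,5,8}→12  {3,5,7,8}→12  {3,6,7,8}→4  {4,5,7,8}→6  {5,6,7,8}→4
  5 left: {0,3,4,5,8}→20  {0,4,5,7,8}→10  {1,2,6,7,8}→1  {2,3,6,7,8}→5  {2,5,6,7,8}→5  {3,4,5,7,8}→30  {3,5,6,7,8}→20  {4,5,6,7,8}→10
  6 left: {0,3,4,5,7,8}→60  {0,4,5,6,7,8}→20  {1,2,3,6,7,8}→6  {1,2,5,6,7,8}→6  {2,3,5,6,7,8}→30  {2,4,5,6,7,8}→15  {3,4,5,6,7,8}→60
  7 left: {0,2,4,5,6,7,8}→35  {0,3,4,5,6,7,8}→140  {1,2,3,5,6,7,8}→42  {1,2,4,5,6,7,8}→21  {2,3,4,5,6,7,8}→105
  placing 0:d first → 168 extensions
  placing 1:b first → 280 extensions
  placing 3:c first → 56 extensions
total linear extensions = 504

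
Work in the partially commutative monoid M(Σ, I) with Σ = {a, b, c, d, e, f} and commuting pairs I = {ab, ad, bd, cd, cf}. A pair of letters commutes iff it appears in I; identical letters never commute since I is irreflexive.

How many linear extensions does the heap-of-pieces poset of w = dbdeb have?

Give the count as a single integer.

3

#0=d has no predecessor
#1=b has no predecessor
#2=d depends on [0:d]
#3=e depends on [1:b, 2:d]
#4=b depends on [3:e]
sources: [0:d, 1:b]
N(rest) = Σ N(rest − s) over sources s of rest; N(one piece) = 1:
  size 1 → [4]=1
  size 2 → [3,4]=1
  size 3 → [1,3,4]=1  [2,3,4]=1
  first=0(d) contributes 2
  first=1(b) contributes 1
|[w]| = 3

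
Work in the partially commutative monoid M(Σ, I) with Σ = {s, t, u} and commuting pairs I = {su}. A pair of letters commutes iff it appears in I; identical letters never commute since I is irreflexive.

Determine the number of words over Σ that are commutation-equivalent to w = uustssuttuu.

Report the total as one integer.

piece 0:u — minimal
piece 1:u rests on {0:u}
piece 2:s — minimal
piece 3:t rests on {1:u, 2:s}
piece 4:s rests on {3:t}
piece 5:s rests on {4:s}
piece 6:u rests on {3:t}
piece 7:t rests on {5:s, 6:u}
piece 8:t rests on {7:t}
piece 9:u rests on {8:t}
piece 10:u rests on {9:u}
minimal pieces: {0:u, 2:s}
ways to finish when only these pieces remain (= sum over removing one remaining piece with nothing left below it):
  1 left: {10}→1
  2 left: {9,10}→1
  3 left: {8,9,10}→1
  4 left: {7,8,9,10}→1
  5 left: {5,7,8,9,10}→1  {6,7,8,9,10}→1
  6 left: {4,5,7,8,9,10}→1  {5,6,7,8,9,10}→2
  7 left: {4,5,6,7,8,9,10}→3
  8 left: {3,4,5,6,7,8,9,10}→3
  9 left: {1,3,4,5,6,7,8,9,10}→3  {2,3,4,5,6,7,8,9,10}→3
  placing 0:u first → 6 extensions
  placing 2:s first → 3 extensions
total linear extensions = 9

9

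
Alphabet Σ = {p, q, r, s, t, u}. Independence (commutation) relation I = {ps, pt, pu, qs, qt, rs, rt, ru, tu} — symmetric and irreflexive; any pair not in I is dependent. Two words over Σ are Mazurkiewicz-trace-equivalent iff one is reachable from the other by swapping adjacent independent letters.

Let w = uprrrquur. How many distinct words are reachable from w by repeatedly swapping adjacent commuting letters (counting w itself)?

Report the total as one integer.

15

drop 0:u onto floor
drop 1:p onto floor
drop 2:r onto {1:p}
drop 3:r onto {2:r}
drop 4:r onto {3:r}
drop 5:q onto {0:u, 4:r}
drop 6:u onto {5:q}
drop 7:u onto {6:u}
drop 8:r onto {5:q}
ground layer = {0:u, 1:p}
drop-orders for the pieces not yet dropped (sum over which currently-grounded one goes next):
  1 to go: {7} 1  {8} 1
  2 to go: {6,7} 1  {7,8} 2
  3 to go: {6,7,8} 3
  4 to go: {5,6,7,8} 3
  5 to go: {0,5,6,7,8} 3  {4,5,6,7,8} 3
  6 to go: {0,4,5,6,7,8} 6  {3,4,5,6,7,8} 3
  7 to go: {0,3,4,5,6,7,8} 9  {2,3,4,5,6,7,8} 3
  if 0:u drops first: 3 orders
  if 1:p drops first: 12 orders
heap linearizations: 15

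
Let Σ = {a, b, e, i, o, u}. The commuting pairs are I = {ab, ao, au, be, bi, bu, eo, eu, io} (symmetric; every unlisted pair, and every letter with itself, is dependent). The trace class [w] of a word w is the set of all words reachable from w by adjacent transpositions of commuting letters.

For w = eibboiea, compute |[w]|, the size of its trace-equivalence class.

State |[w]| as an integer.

0(e) covers ∅
1(i) covers 0:e
2(b) covers ∅
3(b) covers 2:b
4(o) covers 3:b
5(i) covers 1:i
6(e) covers 5:i
7(a) covers 6:e
floor of heap: 0:e, 2:b
completions by unplaced set U, small U first (add the entries for U minus each lowest piece of U):
  |U|=1: {4}:1  {7}:1
  |U|=2: {3,4}:1  {4,7}:2  {6,7}:1
  |U|=3: {2,3,4}:1  {3,4,7}:3  {4,6,7}:3  {5,6,7}:1
  |U|=4: {1,5,6,7}:1  {2,3,4,7}:4  {3,4,6,7}:6  {4,5,6,7}:4
  |U|=5: {0,1,5,6,7}:1  {1,4,5,6,7}:5  {2,3,4,6,7}:10  {3,4,5,6,7}:10
  |U|=6: {0,1,4,5,6,7}:6  {1,3,4,5,6,7}:15  {2,3,4,5,6,7}:20
  start at 0(e): 35
  start at 2(b): 21
sum over floor = 56

56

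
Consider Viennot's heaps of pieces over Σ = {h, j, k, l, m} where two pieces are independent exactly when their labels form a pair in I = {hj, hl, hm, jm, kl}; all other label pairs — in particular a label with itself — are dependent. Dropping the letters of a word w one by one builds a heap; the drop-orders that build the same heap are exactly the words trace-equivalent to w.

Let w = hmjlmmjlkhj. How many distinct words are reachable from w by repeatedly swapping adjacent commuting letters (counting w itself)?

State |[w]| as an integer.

222

drop 0:h onto floor
drop 1:m onto floor
drop 2:j onto floor
drop 3:l onto {1:m, 2:j}
drop 4:m onto {3:l}
drop 5:m onto {4:m}
drop 6:j onto {3:l}
drop 7:l onto {5:m, 6:j}
drop 8:k onto {0:h, 5:m, 6:j}
drop 9:h onto {8:k}
drop 10:j onto {7:l, 8:k}
ground layer = {0:h, 1:m, 2:j}
drop-orders for the pieces not yet dropped (sum over which currently-grounded one goes next):
  1 to go: {9} 1  {10} 1
  2 to go: {7,10} 1  {9,10} 2
  3 to go: {7,9,10} 3  {8,9,10} 2
  4 to go: {0,8,9,10} 2  {7,8,9,10} 5
  5 to go: {0,7,8,9,10} 7  {5,7,8,9,10} 5  {6,7,8,9,10} 5
  6 to go: {0,5,7,8,9,10} 12  {0,6,7,8,9,10} 12  {4,5,7,8,9,10} 5  {5,6,7,8,9,10} 10
  7 to go: {0,4,5,7,8,9,10} 17  {0,5,6,7,8,9,10} 34  {4,5,6,7,8,9,10} 15
  8 to go: {0,4,5,6,7,8,9,10} 66  {3,4,5,6,7,8,9,10} 15
  9 to go: {0,3,4,5,6,7,8,9,10} 81  {1,3,4,5,6,7,8,9,10} 15  {2,3,4,5,6,7,8,9,10} 15
  if 0:h drops first: 30 orders
  if 1:m drops first: 96 orders
  if 2:j drops first: 96 orders
heap linearizations: 222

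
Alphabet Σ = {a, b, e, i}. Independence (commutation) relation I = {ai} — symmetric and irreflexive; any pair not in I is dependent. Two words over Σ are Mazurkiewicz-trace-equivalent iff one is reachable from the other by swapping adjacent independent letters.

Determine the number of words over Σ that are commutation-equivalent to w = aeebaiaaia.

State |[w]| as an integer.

#0=a has no predecessor
#1=e depends on [0:a]
#2=e depends on [1:e]
#3=b depends on [2:e]
#4=a depends on [3:b]
#5=i depends on [3:b]
#6=a depends on [4:a]
#7=a depends on [6:a]
#8=i depends on [5:i]
#9=a depends on [7:a]
sources: [0:a]
N(rest) = Σ N(rest − s) over sources s of rest; N(one piece) = 1:
  size 1 → [8]=1  [9]=1
  size 2 → [5,8]=1  [7,9]=1  [8,9]=2
  size 3 → [5,8,9]=3  [6,7,9]=1  [7,8,9]=3
  size 4 → [4,6,7,9]=1  [5,7,8,9]=6  [6,7,8,9]=4
  size 5 → [4,6,7,8,9]=5  [5,6,7,8,9]=10
  size 6 → [4,5,6,7,8,9]=15
  size 7 → [3,4,5,6,7,8,9]=15
  size 8 → [2,3,4,5,6,7,8,9]=15
  first=0(a) contributes 15

15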